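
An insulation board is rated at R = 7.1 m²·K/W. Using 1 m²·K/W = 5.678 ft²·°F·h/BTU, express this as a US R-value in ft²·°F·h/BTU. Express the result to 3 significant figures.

R_US = 7.1 × 5.678 = 40.31

40.3 ft²·°F·h/BTU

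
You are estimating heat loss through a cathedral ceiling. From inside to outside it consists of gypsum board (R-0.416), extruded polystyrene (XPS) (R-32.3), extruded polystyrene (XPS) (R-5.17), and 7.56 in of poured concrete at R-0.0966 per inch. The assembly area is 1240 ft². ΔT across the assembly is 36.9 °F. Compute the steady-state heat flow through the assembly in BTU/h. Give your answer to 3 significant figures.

1180 BTU/h

7.56 × 0.0966 = 0.7303
R_total = 0.416 + 32.3 + 5.17 + 0.7303 = 38.62 ft²·°F·h/BTU
Q = A·ΔT/R = 1240 × 36.9 / 38.62 = 1185 BTU/h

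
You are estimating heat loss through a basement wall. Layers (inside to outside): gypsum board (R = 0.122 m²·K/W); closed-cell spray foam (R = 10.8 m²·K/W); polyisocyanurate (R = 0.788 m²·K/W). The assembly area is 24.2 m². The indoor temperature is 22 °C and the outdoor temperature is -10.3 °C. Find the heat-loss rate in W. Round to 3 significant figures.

66.8 W

R_total = 0.122 + 10.8 + 0.788 = 11.71 m²·K/W
Q = A·ΔT/R = 24.2 × (22 − (-10.3)) / 11.71 = 66.75 W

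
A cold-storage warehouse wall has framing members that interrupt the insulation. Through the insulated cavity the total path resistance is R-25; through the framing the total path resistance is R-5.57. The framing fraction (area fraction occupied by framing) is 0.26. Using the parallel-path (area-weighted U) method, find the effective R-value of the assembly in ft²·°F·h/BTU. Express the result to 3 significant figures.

13.1 ft²·°F·h/BTU

U_eff = 0.74/25 + 0.26/5.57 = 0.0296 + 0.04668 = 0.07628
R_eff = 1/U_eff = 13.11 ft²·°F·h/BTU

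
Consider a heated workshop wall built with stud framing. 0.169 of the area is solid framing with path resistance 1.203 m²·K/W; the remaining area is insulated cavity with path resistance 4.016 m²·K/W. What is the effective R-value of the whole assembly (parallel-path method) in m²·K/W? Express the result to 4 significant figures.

U_eff = 0.831/4.016 + 0.169/1.203 = 0.20692 + 0.14048 = 0.3474
R_eff = 1/U_eff = 2.8785 m²·K/W

2.878 m²·K/W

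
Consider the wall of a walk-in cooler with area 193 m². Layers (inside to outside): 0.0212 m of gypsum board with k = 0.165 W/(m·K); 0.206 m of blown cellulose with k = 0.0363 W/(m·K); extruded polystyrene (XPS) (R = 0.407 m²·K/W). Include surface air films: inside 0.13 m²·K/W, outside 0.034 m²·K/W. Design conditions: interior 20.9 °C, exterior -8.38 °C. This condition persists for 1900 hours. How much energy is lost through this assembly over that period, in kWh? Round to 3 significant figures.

0.0212/0.165 = 0.1285
0.206/0.0363 = 5.675
R_total = 0.13 + 0.1285 + 5.675 + 0.407 + 0.034 = 6.374 m²·K/W
Q = 193 × (20.9 − (-8.38)) / 6.374 = 886.5 W
E = 886.5 W × 1900 h / 1000 = 1684 kWh

1680 kWh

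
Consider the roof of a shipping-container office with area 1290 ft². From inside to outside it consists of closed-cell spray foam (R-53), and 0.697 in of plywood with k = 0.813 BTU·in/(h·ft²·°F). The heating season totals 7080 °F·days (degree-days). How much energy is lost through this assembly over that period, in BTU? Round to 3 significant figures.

0.697/0.813 = 0.8573
R_total = 53 + 0.8573 = 53.86 ft²·°F·h/BTU
E = A × HDD × 24 / R = 1290 × 7080 × 24 / 53.86 = 4070000 BTU

4070000 BTU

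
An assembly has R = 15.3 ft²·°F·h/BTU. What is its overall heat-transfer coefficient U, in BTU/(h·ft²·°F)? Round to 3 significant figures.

U = 1/R = 1/15.3 = 0.06536

0.0654 BTU/(h·ft²·°F)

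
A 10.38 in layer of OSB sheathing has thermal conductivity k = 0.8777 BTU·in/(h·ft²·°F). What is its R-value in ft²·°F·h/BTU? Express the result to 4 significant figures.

R = L/k = 10.38/0.8777 = 11.826 ft²·°F·h/BTU

11.83 ft²·°F·h/BTU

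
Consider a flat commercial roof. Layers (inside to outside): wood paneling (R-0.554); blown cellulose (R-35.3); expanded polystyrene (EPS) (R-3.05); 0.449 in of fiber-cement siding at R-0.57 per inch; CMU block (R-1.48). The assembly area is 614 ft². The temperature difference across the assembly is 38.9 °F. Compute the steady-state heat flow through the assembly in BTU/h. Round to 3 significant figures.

588 BTU/h

0.449 × 0.57 = 0.2559
R_total = 0.554 + 35.3 + 3.05 + 0.2559 + 1.48 = 40.64 ft²·°F·h/BTU
Q = A·ΔT/R = 614 × 38.9 / 40.64 = 587.7 BTU/h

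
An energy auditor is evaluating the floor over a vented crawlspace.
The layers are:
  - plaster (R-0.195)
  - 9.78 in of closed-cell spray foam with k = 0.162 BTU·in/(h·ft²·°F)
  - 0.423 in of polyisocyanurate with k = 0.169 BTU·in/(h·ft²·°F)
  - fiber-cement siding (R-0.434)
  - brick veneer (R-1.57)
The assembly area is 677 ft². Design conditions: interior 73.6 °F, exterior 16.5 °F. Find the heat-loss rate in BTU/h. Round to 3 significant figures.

594 BTU/h

9.78/0.162 = 60.37
0.423/0.169 = 2.503
R_total = 0.195 + 60.37 + 2.503 + 0.434 + 1.57 = 65.07 ft²·°F·h/BTU
Q = A·ΔT/R = 677 × (73.6 − 16.5) / 65.07 = 594.1 BTU/h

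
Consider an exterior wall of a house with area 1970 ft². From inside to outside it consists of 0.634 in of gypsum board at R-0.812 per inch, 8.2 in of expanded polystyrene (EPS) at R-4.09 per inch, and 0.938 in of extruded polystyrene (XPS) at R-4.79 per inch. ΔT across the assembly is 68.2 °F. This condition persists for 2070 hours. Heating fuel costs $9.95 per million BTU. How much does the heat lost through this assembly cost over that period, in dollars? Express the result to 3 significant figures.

0.634 × 0.812 = 0.5148
8.2 × 4.09 = 33.54
0.938 × 4.79 = 4.493
R_total = 0.5148 + 33.54 + 4.493 = 38.55 ft²·°F·h/BTU
Q = 1970 × 68.2 / 38.55 = 3486 BTU/h
E = 3486 × 2070 = 7215000 BTU
Cost = 7215000/10⁶ × 9.95 = $71.79

71.8 dollars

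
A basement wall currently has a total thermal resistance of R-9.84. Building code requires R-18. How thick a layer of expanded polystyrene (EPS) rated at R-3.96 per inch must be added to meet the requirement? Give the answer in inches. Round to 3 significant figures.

2.06 in

ΔR = 18 − 9.84 = 8.16 ft²·°F·h/BTU
L = ΔR / (R/in) = 8.16/3.96 = 2.061 in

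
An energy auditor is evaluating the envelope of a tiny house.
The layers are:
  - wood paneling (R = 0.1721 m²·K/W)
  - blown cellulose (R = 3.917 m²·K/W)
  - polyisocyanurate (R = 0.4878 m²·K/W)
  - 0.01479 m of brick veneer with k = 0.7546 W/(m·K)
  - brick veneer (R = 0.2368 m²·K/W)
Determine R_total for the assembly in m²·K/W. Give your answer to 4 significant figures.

4.833 m²·K/W

0.01479/0.7546 = 0.0196
R_total = 0.1721 + 3.917 + 0.4878 + 0.0196 + 0.2368 = 4.8333 m²·K/W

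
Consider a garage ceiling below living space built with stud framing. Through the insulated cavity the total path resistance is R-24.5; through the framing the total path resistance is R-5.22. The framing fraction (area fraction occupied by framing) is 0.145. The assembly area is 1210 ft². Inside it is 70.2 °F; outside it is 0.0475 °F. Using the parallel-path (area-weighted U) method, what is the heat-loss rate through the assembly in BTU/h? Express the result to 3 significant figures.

U_eff = 0.855/24.5 + 0.145/5.22 = 0.0349 + 0.02778 = 0.06268
R_eff = 1/U_eff = 15.96 ft²·°F·h/BTU
Q = 1210 × (70.2 − 0.0475) / 15.96 = 5320 BTU/h

5320 BTU/h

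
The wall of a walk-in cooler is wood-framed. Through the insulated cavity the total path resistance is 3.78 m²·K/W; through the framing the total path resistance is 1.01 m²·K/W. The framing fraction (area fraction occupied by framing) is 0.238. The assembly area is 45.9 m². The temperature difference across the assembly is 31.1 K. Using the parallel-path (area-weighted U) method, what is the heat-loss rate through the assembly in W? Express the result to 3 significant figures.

624 W

U_eff = 0.762/3.78 + 0.238/1.01 = 0.2016 + 0.2356 = 0.4372
R_eff = 1/U_eff = 2.287 m²·K/W
Q = 45.9 × 31.1 / 2.287 = 624.1 W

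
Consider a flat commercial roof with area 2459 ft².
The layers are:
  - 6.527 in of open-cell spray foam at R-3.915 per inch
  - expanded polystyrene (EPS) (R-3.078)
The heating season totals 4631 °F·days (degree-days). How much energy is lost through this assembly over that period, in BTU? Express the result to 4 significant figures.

6.527 × 3.915 = 25.553
R_total = 25.553 + 3.078 = 28.631 ft²·°F·h/BTU
E = A × HDD × 24 / R = 2459 × 4631 × 24 / 28.631 = 9545600 BTU

9546000 BTU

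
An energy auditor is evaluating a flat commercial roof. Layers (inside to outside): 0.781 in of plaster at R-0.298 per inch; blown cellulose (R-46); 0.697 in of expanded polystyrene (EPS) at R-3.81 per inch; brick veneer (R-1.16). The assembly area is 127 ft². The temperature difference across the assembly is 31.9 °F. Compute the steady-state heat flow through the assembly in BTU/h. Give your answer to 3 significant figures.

0.781 × 0.298 = 0.2327
0.697 × 3.81 = 2.656
R_total = 0.2327 + 46 + 2.656 + 1.16 = 50.05 ft²·°F·h/BTU
Q = A·ΔT/R = 127 × 31.9 / 50.05 = 80.95 BTU/h

80.9 BTU/h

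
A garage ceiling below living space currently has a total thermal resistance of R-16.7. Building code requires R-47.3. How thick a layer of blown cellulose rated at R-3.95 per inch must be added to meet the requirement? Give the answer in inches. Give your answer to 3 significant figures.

7.75 in

ΔR = 47.3 − 16.7 = 30.6 ft²·°F·h/BTU
L = ΔR / (R/in) = 30.6/3.95 = 7.747 in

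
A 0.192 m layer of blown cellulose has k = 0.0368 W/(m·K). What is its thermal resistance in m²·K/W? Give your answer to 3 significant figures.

5.22 m²·K/W

R = L/k = 0.192/0.0368 = 5.217 m²·K/W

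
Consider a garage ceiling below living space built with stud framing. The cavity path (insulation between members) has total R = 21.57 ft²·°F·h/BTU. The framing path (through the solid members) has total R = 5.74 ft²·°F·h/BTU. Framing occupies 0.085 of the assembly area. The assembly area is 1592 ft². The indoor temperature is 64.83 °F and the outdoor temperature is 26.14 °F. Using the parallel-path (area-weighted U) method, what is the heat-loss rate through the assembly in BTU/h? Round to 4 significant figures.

3525 BTU/h

U_eff = 0.915/21.57 + 0.085/5.74 = 0.04242 + 0.014808 = 0.057228
R_eff = 1/U_eff = 17.474 ft²·°F·h/BTU
Q = 1592 × (64.83 − 26.14) / 17.474 = 3525 BTU/h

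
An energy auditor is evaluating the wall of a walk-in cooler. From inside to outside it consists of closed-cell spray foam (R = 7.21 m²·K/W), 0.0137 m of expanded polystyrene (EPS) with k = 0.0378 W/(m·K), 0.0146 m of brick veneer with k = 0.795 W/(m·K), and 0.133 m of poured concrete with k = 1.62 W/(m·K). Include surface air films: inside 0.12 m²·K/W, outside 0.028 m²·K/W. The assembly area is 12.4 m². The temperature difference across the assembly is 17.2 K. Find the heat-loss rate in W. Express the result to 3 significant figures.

27.3 W

0.0137/0.0378 = 0.3624
0.0146/0.795 = 0.01836
0.133/1.62 = 0.0821
R_total = 0.12 + 7.21 + 0.3624 + 0.01836 + 0.0821 + 0.028 = 7.821 m²·K/W
Q = A·ΔT/R = 12.4 × 17.2 / 7.821 = 27.27 W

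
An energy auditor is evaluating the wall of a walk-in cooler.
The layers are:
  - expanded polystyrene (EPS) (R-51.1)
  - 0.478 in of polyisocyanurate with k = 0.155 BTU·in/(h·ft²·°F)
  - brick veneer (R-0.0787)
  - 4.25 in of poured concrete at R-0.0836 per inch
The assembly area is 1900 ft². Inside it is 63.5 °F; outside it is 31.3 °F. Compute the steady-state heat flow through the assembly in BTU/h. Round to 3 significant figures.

0.478/0.155 = 3.084
4.25 × 0.0836 = 0.3553
R_total = 51.1 + 3.084 + 0.0787 + 0.3553 = 54.62 ft²·°F·h/BTU
Q = A·ΔT/R = 1900 × (63.5 − 31.3) / 54.62 = 1120 BTU/h

1120 BTU/h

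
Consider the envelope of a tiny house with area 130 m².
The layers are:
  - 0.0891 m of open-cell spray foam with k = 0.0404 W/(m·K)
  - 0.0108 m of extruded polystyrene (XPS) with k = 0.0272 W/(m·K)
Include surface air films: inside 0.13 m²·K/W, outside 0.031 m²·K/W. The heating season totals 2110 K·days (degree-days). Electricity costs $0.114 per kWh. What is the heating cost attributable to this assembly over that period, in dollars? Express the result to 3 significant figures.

272 dollars

0.0891/0.0404 = 2.205
0.0108/0.0272 = 0.3971
R_total = 0.13 + 2.205 + 0.3971 + 0.031 = 2.764 m²·K/W
E = A × HDD × 24 / R / 1000 = 130 × 2110 × 24 / 2.764 / 1000 = 2382 kWh
Cost = 2382 × 0.114 = $271.6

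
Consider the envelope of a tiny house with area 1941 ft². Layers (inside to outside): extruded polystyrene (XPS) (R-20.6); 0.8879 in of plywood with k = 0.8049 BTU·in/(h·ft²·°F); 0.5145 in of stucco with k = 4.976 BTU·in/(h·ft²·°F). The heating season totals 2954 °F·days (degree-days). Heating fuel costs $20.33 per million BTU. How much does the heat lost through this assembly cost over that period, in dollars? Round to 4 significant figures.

0.8879/0.8049 = 1.1031
0.5145/4.976 = 0.1034
R_total = 20.6 + 1.1031 + 0.1034 = 21.807 ft²·°F·h/BTU
E = A × HDD × 24 / R = 1941 × 2954 × 24 / 21.807 = 6310500 BTU
Cost = 6310500/10⁶ × 20.33 = $128.29

128.3 dollars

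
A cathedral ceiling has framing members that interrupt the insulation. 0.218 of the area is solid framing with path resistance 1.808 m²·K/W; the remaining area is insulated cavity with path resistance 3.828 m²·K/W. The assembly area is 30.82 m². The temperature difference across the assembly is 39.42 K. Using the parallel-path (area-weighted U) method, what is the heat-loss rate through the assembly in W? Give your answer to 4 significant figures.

U_eff = 0.782/3.828 + 0.218/1.808 = 0.20428 + 0.12058 = 0.32486
R_eff = 1/U_eff = 3.0783 m²·K/W
Q = 30.82 × 39.42 / 3.0783 = 394.68 W

394.7 W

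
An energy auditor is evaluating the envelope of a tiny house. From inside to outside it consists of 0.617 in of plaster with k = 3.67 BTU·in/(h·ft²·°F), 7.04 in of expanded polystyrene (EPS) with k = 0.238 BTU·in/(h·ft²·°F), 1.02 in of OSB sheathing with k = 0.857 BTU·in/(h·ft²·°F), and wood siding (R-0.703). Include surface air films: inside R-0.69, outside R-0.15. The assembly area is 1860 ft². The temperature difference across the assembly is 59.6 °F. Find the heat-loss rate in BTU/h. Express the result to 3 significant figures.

3410 BTU/h

0.617/3.67 = 0.1681
7.04/0.238 = 29.58
1.02/0.857 = 1.19
R_total = 0.69 + 0.1681 + 29.58 + 1.19 + 0.703 + 0.15 = 32.48 ft²·°F·h/BTU
Q = A·ΔT/R = 1860 × 59.6 / 32.48 = 3413 BTU/h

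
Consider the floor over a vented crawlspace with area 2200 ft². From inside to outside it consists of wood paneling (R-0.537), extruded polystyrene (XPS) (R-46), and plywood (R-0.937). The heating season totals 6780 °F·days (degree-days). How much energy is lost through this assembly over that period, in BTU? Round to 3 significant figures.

R_total = 0.537 + 46 + 0.937 = 47.47 ft²·°F·h/BTU
E = A × HDD × 24 / R = 2200 × 6780 × 24 / 47.47 = 7541000 BTU

7540000 BTU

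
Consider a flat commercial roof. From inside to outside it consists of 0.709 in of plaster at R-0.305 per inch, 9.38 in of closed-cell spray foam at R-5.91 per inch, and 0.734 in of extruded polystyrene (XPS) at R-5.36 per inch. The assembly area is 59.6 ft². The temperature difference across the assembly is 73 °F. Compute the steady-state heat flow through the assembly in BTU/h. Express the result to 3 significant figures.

73.0 BTU/h

0.709 × 0.305 = 0.2162
9.38 × 5.91 = 55.44
0.734 × 5.36 = 3.934
R_total = 0.2162 + 55.44 + 3.934 = 59.59 ft²·°F·h/BTU
Q = A·ΔT/R = 59.6 × 73 / 59.59 = 73.02 BTU/h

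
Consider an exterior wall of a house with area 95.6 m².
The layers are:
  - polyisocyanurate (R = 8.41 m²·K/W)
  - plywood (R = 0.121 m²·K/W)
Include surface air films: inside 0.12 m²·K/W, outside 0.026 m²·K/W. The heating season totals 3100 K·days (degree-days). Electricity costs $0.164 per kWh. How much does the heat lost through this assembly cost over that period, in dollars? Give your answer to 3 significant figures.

R_total = 0.12 + 8.41 + 0.121 + 0.026 = 8.677 m²·K/W
E = A × HDD × 24 / R / 1000 = 95.6 × 3100 × 24 / 8.677 / 1000 = 819.7 kWh
Cost = 819.7 × 0.164 = $134.4

134 dollars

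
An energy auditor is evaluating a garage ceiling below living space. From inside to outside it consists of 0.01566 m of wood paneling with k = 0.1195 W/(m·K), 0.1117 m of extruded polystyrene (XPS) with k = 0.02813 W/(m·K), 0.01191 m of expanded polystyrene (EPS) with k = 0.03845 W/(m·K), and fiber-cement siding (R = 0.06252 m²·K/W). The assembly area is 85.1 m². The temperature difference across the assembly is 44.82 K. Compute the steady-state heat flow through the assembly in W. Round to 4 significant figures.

0.01566/0.1195 = 0.13105
0.1117/0.02813 = 3.9708
0.01191/0.03845 = 0.30975
R_total = 0.13105 + 3.9708 + 0.30975 + 0.06252 = 4.4742 m²·K/W
Q = A·ΔT/R = 85.1 × 44.82 / 4.4742 = 852.49 W

852.5 W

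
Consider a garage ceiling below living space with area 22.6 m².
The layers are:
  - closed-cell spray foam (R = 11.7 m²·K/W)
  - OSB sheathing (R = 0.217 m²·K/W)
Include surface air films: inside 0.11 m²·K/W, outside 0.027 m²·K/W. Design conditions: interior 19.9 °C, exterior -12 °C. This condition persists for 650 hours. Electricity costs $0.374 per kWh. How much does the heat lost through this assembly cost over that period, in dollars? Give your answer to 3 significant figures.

R_total = 0.11 + 11.7 + 0.217 + 0.027 = 12.05 m²·K/W
Q = 22.6 × (19.9 − (-12)) / 12.05 = 59.81 W
E = 59.81 W × 650 h / 1000 = 38.88 kWh
Cost = 38.88 × 0.374 = $14.54

14.5 dollars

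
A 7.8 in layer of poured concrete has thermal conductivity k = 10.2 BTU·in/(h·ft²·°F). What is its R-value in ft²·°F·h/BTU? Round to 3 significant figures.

0.765 ft²·°F·h/BTU

R = L/k = 7.8/10.2 = 0.7647 ft²·°F·h/BTU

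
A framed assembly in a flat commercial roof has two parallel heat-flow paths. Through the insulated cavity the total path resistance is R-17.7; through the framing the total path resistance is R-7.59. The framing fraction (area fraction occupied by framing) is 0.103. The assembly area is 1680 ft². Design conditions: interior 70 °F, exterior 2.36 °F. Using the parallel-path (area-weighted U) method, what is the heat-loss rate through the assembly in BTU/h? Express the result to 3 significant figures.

7300 BTU/h

U_eff = 0.897/17.7 + 0.103/7.59 = 0.05068 + 0.01357 = 0.06425
R_eff = 1/U_eff = 15.56 ft²·°F·h/BTU
Q = 1680 × (70 − 2.36) / 15.56 = 7301 BTU/h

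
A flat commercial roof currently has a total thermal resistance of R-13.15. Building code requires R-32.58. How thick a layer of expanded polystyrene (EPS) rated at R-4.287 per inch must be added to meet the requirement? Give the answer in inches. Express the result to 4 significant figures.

ΔR = 32.58 − 13.15 = 19.43 ft²·°F·h/BTU
L = ΔR / (R/in) = 19.43/4.287 = 4.5323 in

4.532 in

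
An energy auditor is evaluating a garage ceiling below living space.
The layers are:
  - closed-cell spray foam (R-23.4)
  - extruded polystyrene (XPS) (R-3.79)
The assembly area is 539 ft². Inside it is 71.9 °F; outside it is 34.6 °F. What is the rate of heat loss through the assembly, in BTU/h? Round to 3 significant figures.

R_total = 23.4 + 3.79 = 27.19 ft²·°F·h/BTU
Q = A·ΔT/R = 539 × (71.9 − 34.6) / 27.19 = 739.4 BTU/h

739 BTU/h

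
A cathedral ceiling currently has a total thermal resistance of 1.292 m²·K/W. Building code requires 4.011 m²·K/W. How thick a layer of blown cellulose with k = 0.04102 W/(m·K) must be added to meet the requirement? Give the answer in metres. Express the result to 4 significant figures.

ΔR = 4.011 − 1.292 = 2.719 m²·K/W
L = ΔR × k = 2.719 × 0.04102 = 0.11153 m

0.1115 m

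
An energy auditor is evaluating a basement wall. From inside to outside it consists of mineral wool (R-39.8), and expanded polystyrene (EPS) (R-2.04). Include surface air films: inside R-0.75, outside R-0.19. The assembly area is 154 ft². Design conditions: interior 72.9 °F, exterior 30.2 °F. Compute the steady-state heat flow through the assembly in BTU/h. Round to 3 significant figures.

R_total = 0.75 + 39.8 + 2.04 + 0.19 = 42.78 ft²·°F·h/BTU
Q = A·ΔT/R = 154 × (72.9 − 30.2) / 42.78 = 153.7 BTU/h

154 BTU/h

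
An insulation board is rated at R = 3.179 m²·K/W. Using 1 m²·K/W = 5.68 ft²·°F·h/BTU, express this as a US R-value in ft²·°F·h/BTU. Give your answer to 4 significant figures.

18.06 ft²·°F·h/BTU

R_US = 3.179 × 5.68 = 18.057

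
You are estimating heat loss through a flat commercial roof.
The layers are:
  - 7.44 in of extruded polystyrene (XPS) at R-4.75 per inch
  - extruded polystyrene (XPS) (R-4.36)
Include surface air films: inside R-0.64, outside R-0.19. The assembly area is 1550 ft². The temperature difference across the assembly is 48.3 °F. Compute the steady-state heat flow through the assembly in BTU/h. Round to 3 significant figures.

7.44 × 4.75 = 35.34
R_total = 0.64 + 35.34 + 4.36 + 0.19 = 40.53 ft²·°F·h/BTU
Q = A·ΔT/R = 1550 × 48.3 / 40.53 = 1847 BTU/h

1850 BTU/h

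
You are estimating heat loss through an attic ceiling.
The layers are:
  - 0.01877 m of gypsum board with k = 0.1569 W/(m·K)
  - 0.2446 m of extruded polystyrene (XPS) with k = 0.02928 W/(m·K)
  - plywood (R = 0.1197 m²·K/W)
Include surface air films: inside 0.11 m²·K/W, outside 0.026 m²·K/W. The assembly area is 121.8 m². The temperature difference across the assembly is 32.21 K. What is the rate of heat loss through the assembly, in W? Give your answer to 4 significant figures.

449.4 W

0.01877/0.1569 = 0.11963
0.2446/0.02928 = 8.3538
R_total = 0.11 + 0.11963 + 8.3538 + 0.1197 + 0.026 = 8.7292 m²·K/W
Q = A·ΔT/R = 121.8 × 32.21 / 8.7292 = 449.43 W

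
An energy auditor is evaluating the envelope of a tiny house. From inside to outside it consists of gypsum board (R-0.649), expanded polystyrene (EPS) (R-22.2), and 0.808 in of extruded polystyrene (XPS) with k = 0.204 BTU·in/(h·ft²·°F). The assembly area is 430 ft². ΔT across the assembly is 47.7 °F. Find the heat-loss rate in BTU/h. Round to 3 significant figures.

0.808/0.204 = 3.961
R_total = 0.649 + 22.2 + 3.961 = 26.81 ft²·°F·h/BTU
Q = A·ΔT/R = 430 × 47.7 / 26.81 = 765.1 BTU/h

765 BTU/h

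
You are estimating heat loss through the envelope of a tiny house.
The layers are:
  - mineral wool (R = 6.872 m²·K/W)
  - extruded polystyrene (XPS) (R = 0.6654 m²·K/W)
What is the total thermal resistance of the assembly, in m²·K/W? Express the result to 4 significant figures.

7.537 m²·K/W

R_total = 6.872 + 0.6654 = 7.5374 m²·K/W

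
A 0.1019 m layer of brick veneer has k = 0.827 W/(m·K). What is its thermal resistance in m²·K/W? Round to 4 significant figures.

0.1232 m²·K/W

R = L/k = 0.1019/0.827 = 0.12322 m²·K/W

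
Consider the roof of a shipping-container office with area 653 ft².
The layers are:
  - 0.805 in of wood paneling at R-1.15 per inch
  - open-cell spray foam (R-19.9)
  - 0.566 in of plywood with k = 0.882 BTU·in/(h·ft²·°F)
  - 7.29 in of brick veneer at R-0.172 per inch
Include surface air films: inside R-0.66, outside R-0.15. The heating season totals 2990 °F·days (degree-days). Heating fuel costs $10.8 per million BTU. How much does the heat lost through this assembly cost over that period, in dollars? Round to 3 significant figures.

21.5 dollars

0.805 × 1.15 = 0.9257
0.566/0.882 = 0.6417
7.29 × 0.172 = 1.254
R_total = 0.66 + 0.9257 + 19.9 + 0.6417 + 1.254 + 0.15 = 23.53 ft²·°F·h/BTU
E = A × HDD × 24 / R = 653 × 2990 × 24 / 23.53 = 1991000 BTU
Cost = 1991000/10⁶ × 10.8 = $21.51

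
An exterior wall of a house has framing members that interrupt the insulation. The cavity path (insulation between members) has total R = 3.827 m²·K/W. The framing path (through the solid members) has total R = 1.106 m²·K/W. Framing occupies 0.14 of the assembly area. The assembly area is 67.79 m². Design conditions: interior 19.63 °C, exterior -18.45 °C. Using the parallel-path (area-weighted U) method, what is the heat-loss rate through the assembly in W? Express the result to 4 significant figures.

U_eff = 0.86/3.827 + 0.14/1.106 = 0.22472 + 0.12658 = 0.3513
R_eff = 1/U_eff = 2.8466 m²·K/W
Q = 67.79 × (19.63 − (-18.45)) / 2.8466 = 906.86 W

906.9 W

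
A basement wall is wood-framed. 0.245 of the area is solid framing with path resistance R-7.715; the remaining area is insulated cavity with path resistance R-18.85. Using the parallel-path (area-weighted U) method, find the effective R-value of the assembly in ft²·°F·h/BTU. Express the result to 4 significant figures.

13.93 ft²·°F·h/BTU

U_eff = 0.755/18.85 + 0.245/7.715 = 0.040053 + 0.031756 = 0.071809
R_eff = 1/U_eff = 13.926 ft²·°F·h/BTU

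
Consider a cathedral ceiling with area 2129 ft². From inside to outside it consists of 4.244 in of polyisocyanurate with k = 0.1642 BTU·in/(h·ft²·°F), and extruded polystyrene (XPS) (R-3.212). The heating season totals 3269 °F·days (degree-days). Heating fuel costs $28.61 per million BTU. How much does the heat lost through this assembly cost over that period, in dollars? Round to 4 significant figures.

4.244/0.1642 = 25.847
R_total = 25.847 + 3.212 = 29.059 ft²·°F·h/BTU
E = A × HDD × 24 / R = 2129 × 3269 × 24 / 29.059 = 5748200 BTU
Cost = 5748200/10⁶ × 28.61 = $164.45

164.5 dollars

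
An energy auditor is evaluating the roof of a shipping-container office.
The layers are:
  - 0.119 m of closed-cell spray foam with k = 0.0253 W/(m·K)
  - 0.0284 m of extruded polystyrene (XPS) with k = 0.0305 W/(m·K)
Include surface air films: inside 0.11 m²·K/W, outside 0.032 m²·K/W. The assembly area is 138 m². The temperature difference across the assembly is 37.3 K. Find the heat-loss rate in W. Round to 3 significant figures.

0.119/0.0253 = 4.704
0.0284/0.0305 = 0.9311
R_total = 0.11 + 4.704 + 0.9311 + 0.032 = 5.777 m²·K/W
Q = A·ΔT/R = 138 × 37.3 / 5.777 = 891.1 W

891 W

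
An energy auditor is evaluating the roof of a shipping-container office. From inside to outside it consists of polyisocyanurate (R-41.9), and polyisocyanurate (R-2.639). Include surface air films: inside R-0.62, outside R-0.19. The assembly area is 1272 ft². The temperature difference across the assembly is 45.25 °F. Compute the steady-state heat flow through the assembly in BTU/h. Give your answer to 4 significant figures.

1269 BTU/h

R_total = 0.62 + 41.9 + 2.639 + 0.19 = 45.349 ft²·°F·h/BTU
Q = A·ΔT/R = 1272 × 45.25 / 45.349 = 1269.2 BTU/h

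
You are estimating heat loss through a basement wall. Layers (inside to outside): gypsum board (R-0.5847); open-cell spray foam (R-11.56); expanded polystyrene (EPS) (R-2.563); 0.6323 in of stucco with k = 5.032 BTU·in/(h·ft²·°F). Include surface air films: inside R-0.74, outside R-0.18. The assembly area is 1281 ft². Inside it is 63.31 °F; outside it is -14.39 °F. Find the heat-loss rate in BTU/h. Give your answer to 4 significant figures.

0.6323/5.032 = 0.12566
R_total = 0.74 + 0.5847 + 11.56 + 2.563 + 0.12566 + 0.18 = 15.753 ft²·°F·h/BTU
Q = A·ΔT/R = 1281 × (63.31 − (-14.39)) / 15.753 = 6318.3 BTU/h

6318 BTU/h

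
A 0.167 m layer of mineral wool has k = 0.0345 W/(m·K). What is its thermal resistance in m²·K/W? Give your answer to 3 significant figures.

4.84 m²·K/W

R = L/k = 0.167/0.0345 = 4.841 m²·K/W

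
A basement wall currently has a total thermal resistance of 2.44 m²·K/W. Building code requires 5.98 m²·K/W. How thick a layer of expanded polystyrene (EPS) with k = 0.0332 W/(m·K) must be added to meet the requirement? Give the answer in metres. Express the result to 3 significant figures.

ΔR = 5.98 − 2.44 = 3.54 m²·K/W
L = ΔR × k = 3.54 × 0.0332 = 0.1175 m

0.118 m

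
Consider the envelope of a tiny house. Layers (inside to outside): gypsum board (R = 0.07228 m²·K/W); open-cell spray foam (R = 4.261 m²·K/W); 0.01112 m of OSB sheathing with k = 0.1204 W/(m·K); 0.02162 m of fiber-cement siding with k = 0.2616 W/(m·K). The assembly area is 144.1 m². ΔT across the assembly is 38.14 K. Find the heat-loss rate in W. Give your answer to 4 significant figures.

1219 W

0.01112/0.1204 = 0.092359
0.02162/0.2616 = 0.082645
R_total = 0.07228 + 4.261 + 0.092359 + 0.082645 = 4.5083 m²·K/W
Q = A·ΔT/R = 144.1 × 38.14 / 4.5083 = 1219.1 W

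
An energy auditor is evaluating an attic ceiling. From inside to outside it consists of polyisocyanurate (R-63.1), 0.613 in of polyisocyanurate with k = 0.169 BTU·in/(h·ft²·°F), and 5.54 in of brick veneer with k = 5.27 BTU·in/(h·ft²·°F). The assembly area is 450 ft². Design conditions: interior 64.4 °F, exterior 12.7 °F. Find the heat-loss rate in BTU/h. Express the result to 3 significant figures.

0.613/0.169 = 3.627
5.54/5.27 = 1.051
R_total = 63.1 + 3.627 + 1.051 = 67.78 ft²·°F·h/BTU
Q = A·ΔT/R = 450 × (64.4 − 12.7) / 67.78 = 343.3 BTU/h

343 BTU/h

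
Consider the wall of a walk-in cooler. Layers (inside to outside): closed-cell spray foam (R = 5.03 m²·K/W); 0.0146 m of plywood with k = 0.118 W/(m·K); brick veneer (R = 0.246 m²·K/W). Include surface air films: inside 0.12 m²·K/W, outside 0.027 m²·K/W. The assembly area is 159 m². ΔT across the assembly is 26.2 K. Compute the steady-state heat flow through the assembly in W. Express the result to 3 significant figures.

751 W

0.0146/0.118 = 0.1237
R_total = 0.12 + 5.03 + 0.1237 + 0.246 + 0.027 = 5.547 m²·K/W
Q = A·ΔT/R = 159 × 26.2 / 5.547 = 751 W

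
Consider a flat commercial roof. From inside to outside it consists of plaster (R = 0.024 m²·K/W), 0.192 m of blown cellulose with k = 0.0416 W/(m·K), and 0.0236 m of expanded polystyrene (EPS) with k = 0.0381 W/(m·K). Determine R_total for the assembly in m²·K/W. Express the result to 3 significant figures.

0.192/0.0416 = 4.615
0.0236/0.0381 = 0.6194
R_total = 0.024 + 4.615 + 0.6194 = 5.259 m²·K/W

5.26 m²·K/W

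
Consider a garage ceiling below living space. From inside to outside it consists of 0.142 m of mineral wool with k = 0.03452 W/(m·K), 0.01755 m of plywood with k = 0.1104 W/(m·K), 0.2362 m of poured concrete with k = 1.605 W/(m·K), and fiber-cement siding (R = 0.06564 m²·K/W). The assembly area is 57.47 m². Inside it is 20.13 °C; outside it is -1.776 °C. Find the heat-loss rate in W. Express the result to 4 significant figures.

280.7 W

0.142/0.03452 = 4.1136
0.01755/0.1104 = 0.15897
0.2362/1.605 = 0.14717
R_total = 4.1136 + 0.15897 + 0.14717 + 0.06564 = 4.4853 m²·K/W
Q = A·ΔT/R = 57.47 × (20.13 − (-1.776)) / 4.4853 = 280.68 W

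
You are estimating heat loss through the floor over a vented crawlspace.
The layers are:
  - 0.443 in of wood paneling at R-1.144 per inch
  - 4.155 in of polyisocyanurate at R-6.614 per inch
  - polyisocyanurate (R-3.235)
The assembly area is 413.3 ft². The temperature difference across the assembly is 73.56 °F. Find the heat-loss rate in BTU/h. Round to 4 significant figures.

0.443 × 1.144 = 0.50679
4.155 × 6.614 = 27.481
R_total = 0.50679 + 27.481 + 3.235 = 31.223 ft²·°F·h/BTU
Q = A·ΔT/R = 413.3 × 73.56 / 31.223 = 973.72 BTU/h

973.7 BTU/h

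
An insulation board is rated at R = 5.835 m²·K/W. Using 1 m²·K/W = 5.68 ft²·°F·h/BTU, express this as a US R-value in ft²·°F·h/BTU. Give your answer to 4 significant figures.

33.14 ft²·°F·h/BTU

R_US = 5.835 × 5.68 = 33.143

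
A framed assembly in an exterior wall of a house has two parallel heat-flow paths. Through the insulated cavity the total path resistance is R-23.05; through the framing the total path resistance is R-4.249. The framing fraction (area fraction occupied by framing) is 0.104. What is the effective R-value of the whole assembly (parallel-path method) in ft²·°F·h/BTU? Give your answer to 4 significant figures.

U_eff = 0.896/23.05 + 0.104/4.249 = 0.038872 + 0.024476 = 0.063348
R_eff = 1/U_eff = 15.786 ft²·°F·h/BTU

15.79 ft²·°F·h/BTU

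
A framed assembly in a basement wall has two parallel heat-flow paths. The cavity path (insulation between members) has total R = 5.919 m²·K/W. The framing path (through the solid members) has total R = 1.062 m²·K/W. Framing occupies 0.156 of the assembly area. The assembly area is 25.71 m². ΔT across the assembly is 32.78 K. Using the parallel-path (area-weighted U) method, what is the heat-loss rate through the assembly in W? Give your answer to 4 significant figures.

U_eff = 0.844/5.919 + 0.156/1.062 = 0.14259 + 0.14689 = 0.28948
R_eff = 1/U_eff = 3.4544 m²·K/W
Q = 25.71 × 32.78 / 3.4544 = 243.97 W

244.0 W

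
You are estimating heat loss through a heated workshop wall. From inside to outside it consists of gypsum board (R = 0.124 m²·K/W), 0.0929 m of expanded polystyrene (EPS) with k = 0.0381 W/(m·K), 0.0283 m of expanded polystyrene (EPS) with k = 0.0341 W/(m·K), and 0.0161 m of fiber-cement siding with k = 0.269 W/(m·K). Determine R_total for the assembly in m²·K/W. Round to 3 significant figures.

0.0929/0.0381 = 2.438
0.0283/0.0341 = 0.8299
0.0161/0.269 = 0.05985
R_total = 0.124 + 2.438 + 0.8299 + 0.05985 = 3.452 m²·K/W

3.45 m²·K/W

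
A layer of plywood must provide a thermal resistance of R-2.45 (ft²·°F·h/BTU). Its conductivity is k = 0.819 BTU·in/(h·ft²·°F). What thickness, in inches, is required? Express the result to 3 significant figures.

2.01 in

L = R × k = 2.45 × 0.819 = 2.007 in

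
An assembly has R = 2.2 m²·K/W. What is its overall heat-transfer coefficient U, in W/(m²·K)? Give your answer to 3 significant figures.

0.455 W/(m²·K)

U = 1/R = 1/2.2 = 0.4545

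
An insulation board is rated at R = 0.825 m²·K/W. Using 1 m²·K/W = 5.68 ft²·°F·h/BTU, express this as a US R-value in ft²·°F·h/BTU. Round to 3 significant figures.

R_US = 0.825 × 5.68 = 4.686

4.69 ft²·°F·h/BTU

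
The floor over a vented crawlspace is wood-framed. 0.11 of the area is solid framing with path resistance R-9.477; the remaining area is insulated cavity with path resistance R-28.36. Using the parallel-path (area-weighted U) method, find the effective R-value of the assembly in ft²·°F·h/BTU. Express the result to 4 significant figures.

U_eff = 0.89/28.36 + 0.11/9.477 = 0.031382 + 0.011607 = 0.042989
R_eff = 1/U_eff = 23.262 ft²·°F·h/BTU

23.26 ft²·°F·h/BTU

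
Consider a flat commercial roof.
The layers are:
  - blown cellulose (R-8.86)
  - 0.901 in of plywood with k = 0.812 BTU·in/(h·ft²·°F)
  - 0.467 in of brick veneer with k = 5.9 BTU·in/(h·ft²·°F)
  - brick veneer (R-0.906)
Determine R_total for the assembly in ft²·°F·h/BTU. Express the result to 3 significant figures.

11.0 ft²·°F·h/BTU

0.901/0.812 = 1.11
0.467/5.9 = 0.07915
R_total = 8.86 + 1.11 + 0.07915 + 0.906 = 10.95 ft²·°F·h/BTU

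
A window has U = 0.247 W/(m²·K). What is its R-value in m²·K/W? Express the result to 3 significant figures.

4.05 m²·K/W

R = 1/U = 1/0.247 = 4.049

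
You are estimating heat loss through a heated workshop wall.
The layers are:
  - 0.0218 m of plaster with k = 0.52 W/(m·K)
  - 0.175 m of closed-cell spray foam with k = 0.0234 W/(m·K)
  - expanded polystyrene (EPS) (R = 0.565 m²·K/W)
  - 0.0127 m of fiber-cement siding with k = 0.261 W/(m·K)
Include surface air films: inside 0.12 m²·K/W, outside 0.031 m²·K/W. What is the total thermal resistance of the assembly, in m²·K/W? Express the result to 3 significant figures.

0.0218/0.52 = 0.04192
0.175/0.0234 = 7.479
0.0127/0.261 = 0.04866
R_total = 0.12 + 0.04192 + 7.479 + 0.565 + 0.04866 + 0.031 = 8.285 m²·K/W

8.29 m²·K/W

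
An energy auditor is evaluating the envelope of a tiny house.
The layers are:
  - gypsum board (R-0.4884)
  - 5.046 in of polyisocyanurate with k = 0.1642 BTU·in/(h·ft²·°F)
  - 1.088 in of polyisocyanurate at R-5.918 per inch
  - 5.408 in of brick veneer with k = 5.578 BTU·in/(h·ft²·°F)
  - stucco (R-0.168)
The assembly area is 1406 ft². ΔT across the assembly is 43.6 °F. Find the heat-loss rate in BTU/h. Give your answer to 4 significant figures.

5.046/0.1642 = 30.731
1.088 × 5.918 = 6.4388
5.408/5.578 = 0.96952
R_total = 0.4884 + 30.731 + 6.4388 + 0.96952 + 0.168 = 38.796 ft²·°F·h/BTU
Q = A·ΔT/R = 1406 × 43.6 / 38.796 = 1580.1 BTU/h

1580 BTU/h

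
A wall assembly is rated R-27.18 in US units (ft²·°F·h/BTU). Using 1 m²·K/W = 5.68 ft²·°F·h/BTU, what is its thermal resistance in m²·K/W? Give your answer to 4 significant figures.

4.785 m²·K/W

R_SI = 27.18/5.68 = 4.7852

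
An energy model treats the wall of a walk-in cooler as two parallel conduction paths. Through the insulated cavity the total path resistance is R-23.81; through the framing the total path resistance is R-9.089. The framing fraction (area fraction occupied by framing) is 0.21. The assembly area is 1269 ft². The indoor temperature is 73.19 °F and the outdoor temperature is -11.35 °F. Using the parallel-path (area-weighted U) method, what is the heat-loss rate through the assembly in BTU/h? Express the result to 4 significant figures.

6038 BTU/h

U_eff = 0.79/23.81 + 0.21/9.089 = 0.033179 + 0.023105 = 0.056284
R_eff = 1/U_eff = 17.767 ft²·°F·h/BTU
Q = 1269 × (73.19 − (-11.35)) / 17.767 = 6038.2 BTU/h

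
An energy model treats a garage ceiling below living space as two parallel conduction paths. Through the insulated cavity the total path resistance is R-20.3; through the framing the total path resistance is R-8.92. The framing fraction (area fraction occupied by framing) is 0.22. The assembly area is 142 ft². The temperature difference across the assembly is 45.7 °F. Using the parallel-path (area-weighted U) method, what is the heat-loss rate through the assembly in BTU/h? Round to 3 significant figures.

U_eff = 0.78/20.3 + 0.22/8.92 = 0.03842 + 0.02466 = 0.06309
R_eff = 1/U_eff = 15.85 ft²·°F·h/BTU
Q = 142 × 45.7 / 15.85 = 409.4 BTU/h

409 BTU/h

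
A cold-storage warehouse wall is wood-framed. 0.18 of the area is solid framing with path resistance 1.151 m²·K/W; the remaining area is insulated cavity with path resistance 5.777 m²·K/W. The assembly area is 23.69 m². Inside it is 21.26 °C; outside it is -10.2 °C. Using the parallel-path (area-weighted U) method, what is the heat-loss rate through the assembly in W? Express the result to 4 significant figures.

U_eff = 0.82/5.777 + 0.18/1.151 = 0.14194 + 0.15639 = 0.29833
R_eff = 1/U_eff = 3.352 m²·K/W
Q = 23.69 × (21.26 − (-10.2)) / 3.352 = 222.34 W

222.3 W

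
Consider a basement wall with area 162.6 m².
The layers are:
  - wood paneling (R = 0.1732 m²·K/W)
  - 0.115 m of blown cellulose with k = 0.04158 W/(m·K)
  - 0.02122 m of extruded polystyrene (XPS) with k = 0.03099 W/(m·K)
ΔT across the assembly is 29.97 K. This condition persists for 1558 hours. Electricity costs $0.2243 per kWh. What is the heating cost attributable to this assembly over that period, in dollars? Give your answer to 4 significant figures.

0.115/0.04158 = 2.7658
0.02122/0.03099 = 0.68474
R_total = 0.1732 + 2.7658 + 0.68474 = 3.6237 m²·K/W
Q = 162.6 × 29.97 / 3.6237 = 1344.8 W
E = 1344.8 W × 1558 h / 1000 = 2095.2 kWh
Cost = 2095.2 × 0.2243 = $469.95

470.0 dollars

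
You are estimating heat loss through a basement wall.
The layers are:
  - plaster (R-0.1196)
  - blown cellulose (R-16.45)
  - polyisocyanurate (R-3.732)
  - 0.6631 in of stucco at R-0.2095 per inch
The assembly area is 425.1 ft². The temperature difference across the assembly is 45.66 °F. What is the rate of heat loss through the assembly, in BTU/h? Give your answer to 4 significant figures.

0.6631 × 0.2095 = 0.13892
R_total = 0.1196 + 16.45 + 3.732 + 0.13892 = 20.441 ft²·°F·h/BTU
Q = A·ΔT/R = 425.1 × 45.66 / 20.441 = 949.59 BTU/h

949.6 BTU/h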